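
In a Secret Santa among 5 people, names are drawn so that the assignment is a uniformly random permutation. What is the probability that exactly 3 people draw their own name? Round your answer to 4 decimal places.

0.0833

Choose which 3 of the 5 are fixed: C(5,3) = 10 ways.
The remaining 2 must have no fixed point: D(2) = 1.
P = 10·1/120 = 1/12 ≈ 0.0833.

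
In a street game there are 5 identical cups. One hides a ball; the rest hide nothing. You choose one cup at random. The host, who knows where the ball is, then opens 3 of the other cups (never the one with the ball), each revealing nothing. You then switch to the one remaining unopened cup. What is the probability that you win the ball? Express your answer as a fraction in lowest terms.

4/5

Your original cup holds the ball with probability 1/5, so the other 4 collectively hold it with probability 4/5.
The host can always find 3 empty cups to open, so the reveals don't change that 4/5; it is now spread over the 1 remaining unopened cup.
P(win by switching) = (4/5) · (1/1) = 4/5.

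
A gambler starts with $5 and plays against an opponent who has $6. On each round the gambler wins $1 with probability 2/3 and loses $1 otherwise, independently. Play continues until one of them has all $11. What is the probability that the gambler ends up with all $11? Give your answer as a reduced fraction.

1984/2047

Let r = q/p = (1/3)/(2/3) = 1/2. The recurrence P(i) = p·P(i+1) + q·P(i−1) with P(0)=0, P(11)=1 gives P(i) = (1 − r^i)/(1 − r^11).
P(5) = (1 − (1/2)^5) / (1 − (1/2)^11) = 1984/2047.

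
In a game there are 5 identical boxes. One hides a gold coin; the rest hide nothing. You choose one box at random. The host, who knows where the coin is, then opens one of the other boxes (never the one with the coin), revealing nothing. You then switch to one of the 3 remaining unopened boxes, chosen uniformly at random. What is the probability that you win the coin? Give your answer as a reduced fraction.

Your original box holds the coin with probability 1/5, so the other 4 collectively hold it with probability 4/5.
The host can always find an empty box to open, so this doesn't change that 4/5; it is now spread over the 3 remaining unopened boxes.
P(win by switching) = (4/5) · (1/3) = 4/15.

4/15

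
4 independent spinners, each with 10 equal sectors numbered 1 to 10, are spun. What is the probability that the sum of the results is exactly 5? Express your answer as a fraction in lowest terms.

There are 10^4 = 10000 equally likely outcomes.
The number of ordered 4-tuples from {1,…,10} summing to 5 is 4.
P(sum = 5) = 4/10000 = 1/2500.

1/2500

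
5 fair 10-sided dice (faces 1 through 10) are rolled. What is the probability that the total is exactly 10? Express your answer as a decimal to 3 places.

0.001

There are 10^5 = 100000 equally likely outcomes.
The number of ordered 5-tuples from {1,…,10} summing to 10 is 126.
P(sum = 10) = 126/100000 = 63/50000 ≈ 0.001.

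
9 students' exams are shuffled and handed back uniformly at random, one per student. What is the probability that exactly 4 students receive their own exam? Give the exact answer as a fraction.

Choose which 4 of the 9 are fixed: C(9,4) = 126 ways.
The remaining 5 must have no fixed point: D(5) = 44.
P = 126·44/362880 = 11/720.

11/720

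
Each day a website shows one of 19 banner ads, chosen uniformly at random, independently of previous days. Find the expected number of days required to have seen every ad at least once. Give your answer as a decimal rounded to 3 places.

67.407

After i distinct types are collected, each trial gives a new one with probability (19−i)/19, so the expected wait for the next new type is 19/(19−i).
E = 19/19 + 19/18 + 19/17 + 19/16 + 19/15 + 19/14 + 19/13 + 19/12 + 19/11 + 19/10 + 19/9 + 19/8 + 19/7 + 19/6 + 19/5 + 19/4 + 19/3 + 19/2 + 19/1 = 275295799/4084080 ≈ 67.407.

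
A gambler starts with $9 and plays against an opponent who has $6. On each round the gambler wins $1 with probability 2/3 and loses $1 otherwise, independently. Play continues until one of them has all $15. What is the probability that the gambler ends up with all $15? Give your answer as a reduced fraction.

4672/4681

Let r = q/p = (1/3)/(2/3) = 1/2. The recurrence P(i) = p·P(i+1) + q·P(i−1) with P(0)=0, P(15)=1 gives P(i) = (1 − r^i)/(1 − r^15).
P(9) = (1 − (1/2)^9) / (1 − (1/2)^15) = 4672/4681.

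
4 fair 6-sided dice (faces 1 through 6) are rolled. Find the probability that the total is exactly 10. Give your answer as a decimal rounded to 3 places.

0.062

There are 6^4 = 1296 equally likely outcomes.
The number of ordered 4-tuples from {1,…,6} summing to 10 is 80.
P(sum = 10) = 80/1296 = 5/81 ≈ 0.062.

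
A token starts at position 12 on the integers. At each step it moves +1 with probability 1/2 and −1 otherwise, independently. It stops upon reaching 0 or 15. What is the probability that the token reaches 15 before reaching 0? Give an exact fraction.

With a fair step, P(i) = ½P(i−1) + ½P(i+1) with P(0)=0, P(15)=1 has the linear solution P(i) = i/15.
P(12) = 12/15 = 4/5.

4/5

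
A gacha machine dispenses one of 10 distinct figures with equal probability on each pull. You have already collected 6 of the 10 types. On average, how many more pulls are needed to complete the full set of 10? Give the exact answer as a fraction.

125/6

Starting from 6 distinct types, each trial gives a new one with probability (10−i)/10 when i types are held, so the wait for the next new type is 10/(10−i).
E = 10/4 + 10/3 + 10/2 + 10/1 = 125/6.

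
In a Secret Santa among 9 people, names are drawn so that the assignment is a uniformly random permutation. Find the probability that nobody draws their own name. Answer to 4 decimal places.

This is the derangement probability: permutations of 9 with no fixed point.
D(9) = 9! · (1 − 1/1! + 1/2! − ··· + (−1)^9/9!) = 133496.
P = 133496/362880 = 16687/45360 ≈ 0.3679.

0.3679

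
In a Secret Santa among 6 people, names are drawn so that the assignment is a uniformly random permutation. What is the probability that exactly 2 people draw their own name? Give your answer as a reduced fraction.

Choose which 2 of the 6 are fixed: C(6,2) = 15 ways.
The remaining 4 must have no fixed point: D(4) = 9.
P = 15·9/720 = 3/16.

3/16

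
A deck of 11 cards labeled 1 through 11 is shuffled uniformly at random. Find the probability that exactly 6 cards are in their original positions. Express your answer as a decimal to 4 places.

Choose which 6 of the 11 are fixed: C(11,6) = 462 ways.
The remaining 5 must have no fixed point: D(5) = 44.
P = 462·44/39916800 = 11/21600 ≈ 0.0005.

0.0005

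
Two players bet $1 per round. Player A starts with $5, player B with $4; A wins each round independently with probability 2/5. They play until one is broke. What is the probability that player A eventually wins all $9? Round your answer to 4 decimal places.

Let r = q/p = (3/5)/(2/5) = 3/2. The recurrence P(i) = p·P(i+1) + q·P(i−1) with P(0)=0, P(9)=1 gives P(i) = (1 − r^i)/(1 − r^9).
P(5) = (1 − (3/2)^5) / (1 − (3/2)^9) = 3376/19171 ≈ 0.1761.

0.1761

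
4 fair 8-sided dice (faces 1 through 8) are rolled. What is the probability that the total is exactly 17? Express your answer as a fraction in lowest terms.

There are 8^4 = 4096 equally likely outcomes.
The number of ordered 4-tuples from {1,…,8} summing to 17 is 336.
P(sum = 17) = 336/4096 = 21/256.

21/256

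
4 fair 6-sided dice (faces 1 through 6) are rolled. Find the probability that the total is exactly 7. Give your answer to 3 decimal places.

There are 6^4 = 1296 equally likely outcomes.
The number of ordered 4-tuples from {1,…,6} summing to 7 is 20.
P(sum = 7) = 20/1296 = 5/324 ≈ 0.015.

0.015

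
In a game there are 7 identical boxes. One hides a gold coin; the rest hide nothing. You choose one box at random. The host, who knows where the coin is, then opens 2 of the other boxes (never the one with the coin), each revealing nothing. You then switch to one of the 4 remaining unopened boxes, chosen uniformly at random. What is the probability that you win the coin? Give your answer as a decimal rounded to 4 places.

0.2143

Your original box holds the coin with probability 1/7, so the other 6 collectively hold it with probability 6/7.
The host can always find 2 empty boxes to open, so the reveals don't change that 6/7; it is now spread over the 4 remaining unopened boxes.
P(win by switching) = (6/7) · (1/4) = 3/14 ≈ 0.2143.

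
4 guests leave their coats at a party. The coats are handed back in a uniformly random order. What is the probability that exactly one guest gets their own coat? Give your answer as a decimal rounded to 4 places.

0.3333

Choose which one is fixed: C(4,1) = 4 ways.
The remaining 3 must have no fixed point: D(3) = 2.
P = 4·2/24 = 1/3 ≈ 0.3333.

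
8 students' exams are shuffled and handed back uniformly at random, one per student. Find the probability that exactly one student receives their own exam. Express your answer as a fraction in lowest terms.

Choose which one is fixed: C(8,1) = 8 ways.
The remaining 7 must have no fixed point: D(7) = 1854.
P = 8·1854/40320 = 103/280.

103/280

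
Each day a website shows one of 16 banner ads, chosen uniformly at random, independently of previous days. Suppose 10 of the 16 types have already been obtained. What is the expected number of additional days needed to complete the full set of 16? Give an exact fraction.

Starting from 10 distinct types, each trial gives a new one with probability (16−i)/16 when i types are held, so the wait for the next new type is 16/(16−i).
E = 16/6 + 16/5 + 16/4 + 16/3 + 16/2 + 16/1 = 196/5.

196/5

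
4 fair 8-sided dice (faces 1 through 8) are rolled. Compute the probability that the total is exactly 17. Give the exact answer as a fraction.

There are 8^4 = 4096 equally likely outcomes.
The number of ordered 4-tuples from {1,…,8} summing to 17 is 336.
P(sum = 17) = 336/4096 = 21/256.

21/256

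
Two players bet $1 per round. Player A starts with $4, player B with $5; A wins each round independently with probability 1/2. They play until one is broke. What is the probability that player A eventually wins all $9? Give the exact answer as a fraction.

With a fair step, P(i) = ½P(i−1) + ½P(i+1) with P(0)=0, P(9)=1 has the linear solution P(i) = i/9.
P(4) = 4/9.

4/9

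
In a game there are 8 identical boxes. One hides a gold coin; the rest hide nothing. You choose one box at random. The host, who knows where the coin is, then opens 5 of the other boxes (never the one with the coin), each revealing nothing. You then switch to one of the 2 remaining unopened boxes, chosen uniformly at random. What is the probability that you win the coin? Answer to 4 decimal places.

0.4375

Your original box holds the coin with probability 1/8, so the other 7 collectively hold it with probability 7/8.
The host can always find 5 empty boxes to open, so the reveals don't change that 7/8; it is now spread over the 2 remaining unopened boxes.
P(win by switching) = (7/8) · (1/2) = 7/16 ≈ 0.4375.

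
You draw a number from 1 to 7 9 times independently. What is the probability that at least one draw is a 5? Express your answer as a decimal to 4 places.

0.7503

P(no draw is a 5) = (6/7)^9 ≈ 0.2497.
P(at least one) = 1 − 0.2497 = 0.7503.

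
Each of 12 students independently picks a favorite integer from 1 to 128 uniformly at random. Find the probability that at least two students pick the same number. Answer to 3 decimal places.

0.412

It's easier to compute the probability that all 12 are distinct.
P(all distinct) = 128/128 · 127/128 · ··· · 117/128 ≈ 0.588.
So the probability of at least one match is 1 − 0.588 = 0.412.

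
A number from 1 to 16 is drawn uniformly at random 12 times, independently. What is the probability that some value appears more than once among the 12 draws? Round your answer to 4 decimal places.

P(all 12 different) = 16/16 · 15/16 · ··· · 5/16 ≈ 0.0031.
P(at least two equal) = 1 − 0.0031 = 0.9969.

0.9969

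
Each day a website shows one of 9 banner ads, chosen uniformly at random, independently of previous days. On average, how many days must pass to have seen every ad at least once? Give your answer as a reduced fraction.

After i distinct types are collected, each trial gives a new one with probability (9−i)/9, so the expected wait for the next new type is 9/(9−i).
E = 9/9 + 9/8 + 9/7 + 9/6 + 9/5 + 9/4 + 9/3 + 9/2 + 9/1 = 7129/280.

7129/280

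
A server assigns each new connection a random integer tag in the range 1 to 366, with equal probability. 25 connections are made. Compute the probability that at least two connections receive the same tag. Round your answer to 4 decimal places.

It's easier to compute the probability that all 25 are distinct.
P(all distinct) = 366/366 · 365/366 · ··· · 342/366 ≈ 0.4323.
So the probability of at least one match is 1 − 0.4323 = 0.5677.

0.5677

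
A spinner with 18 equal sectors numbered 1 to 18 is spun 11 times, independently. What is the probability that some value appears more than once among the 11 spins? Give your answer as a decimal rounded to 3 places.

P(all 11 different) = 18/18 · 17/18 · ··· · 8/18 ≈ 0.020.
P(at least two equal) = 1 − 0.020 = 0.980.

0.980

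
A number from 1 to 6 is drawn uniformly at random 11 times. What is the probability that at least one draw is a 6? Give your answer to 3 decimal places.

P(no draw is a 6) = (5/6)^11 ≈ 0.135.
P(at least one) = 1 − 0.135 = 0.865.

0.865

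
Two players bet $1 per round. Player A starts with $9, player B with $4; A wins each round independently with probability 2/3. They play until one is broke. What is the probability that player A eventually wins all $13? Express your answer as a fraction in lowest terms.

8176/8191

Let r = q/p = (1/3)/(2/3) = 1/2. The recurrence P(i) = p·P(i+1) + q·P(i−1) with P(0)=0, P(13)=1 gives P(i) = (1 − r^i)/(1 − r^13).
P(9) = (1 − (1/2)^9) / (1 − (1/2)^13) = 8176/8191.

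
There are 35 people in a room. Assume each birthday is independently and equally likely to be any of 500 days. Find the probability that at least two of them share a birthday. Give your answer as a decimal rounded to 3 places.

It's easier to compute the probability that all 35 are distinct.
P(all distinct) = 500/500 · 499/500 · ··· · 466/500 ≈ 0.296.
So the probability of at least one match is 1 − 0.296 = 0.704.

0.704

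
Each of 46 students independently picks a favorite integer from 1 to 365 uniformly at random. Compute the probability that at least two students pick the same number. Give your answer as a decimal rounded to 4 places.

It's easier to compute the probability that all 46 are distinct.
P(all distinct) = 365/365 · 364/365 · ··· · 320/365 ≈ 0.0517.
So the probability of at least one match is 1 − 0.0517 = 0.9483.

0.9483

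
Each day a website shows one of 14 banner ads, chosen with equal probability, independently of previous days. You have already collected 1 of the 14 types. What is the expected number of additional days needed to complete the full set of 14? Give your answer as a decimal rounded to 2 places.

Starting from 1 distinct type, each trial gives a new one with probability (14−i)/14 when i types are held, so the wait for the next new type is 14/(14−i).
E = 14/13 + 14/12 + 14/11 + 14/10 + 14/9 + 14/8 + 14/7 + 14/6 + 14/5 + 14/4 + 14/3 + 14/2 + 14/1 = 1145993/25740 ≈ 44.52.

44.52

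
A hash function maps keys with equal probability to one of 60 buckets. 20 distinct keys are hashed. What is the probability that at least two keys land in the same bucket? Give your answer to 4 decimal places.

0.9721

It's easier to compute the probability that all 20 are distinct.
P(all distinct) = 60/60 · 59/60 · ··· · 41/60 ≈ 0.0279.
So the probability of at least one match is 1 − 0.0279 = 0.9721.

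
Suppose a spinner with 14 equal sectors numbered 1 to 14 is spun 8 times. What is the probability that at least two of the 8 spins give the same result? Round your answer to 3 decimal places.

P(all 8 different) = 14/14 · 13/14 · ··· · 7/14 ≈ 0.082.
P(at least two equal) = 1 − 0.082 = 0.918.

0.918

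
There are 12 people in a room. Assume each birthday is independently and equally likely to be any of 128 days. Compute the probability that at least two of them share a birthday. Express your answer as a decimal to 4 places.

It's easier to compute the probability that all 12 are distinct.
P(all distinct) = 128/128 · 127/128 · ··· · 117/128 ≈ 0.5875.
So the probability of at least one match is 1 − 0.5875 = 0.4125.

0.4125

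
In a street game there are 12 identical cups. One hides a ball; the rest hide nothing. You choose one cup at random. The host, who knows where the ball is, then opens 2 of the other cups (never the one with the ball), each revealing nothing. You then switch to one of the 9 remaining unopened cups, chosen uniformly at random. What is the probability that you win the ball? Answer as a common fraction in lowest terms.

Your original cup holds the ball with probability 1/12, so the other 11 collectively hold it with probability 11/12.
The host can always find 2 empty cups to open, so the reveals don't change that 11/12; it is now spread over the 9 remaining unopened cups.
P(win by switching) = (11/12) · (1/9) = 11/108.

11/108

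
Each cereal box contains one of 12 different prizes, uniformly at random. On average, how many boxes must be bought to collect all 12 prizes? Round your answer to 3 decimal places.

37.239

After i distinct types are collected, each trial gives a new one with probability (12−i)/12, so the expected wait for the next new type is 12/(12−i).
E = 12/12 + 12/11 + 12/10 + 12/9 + 12/8 + 12/7 + 12/6 + 12/5 + 12/4 + 12/3 + 12/2 + 12/1 = 86021/2310 ≈ 37.239.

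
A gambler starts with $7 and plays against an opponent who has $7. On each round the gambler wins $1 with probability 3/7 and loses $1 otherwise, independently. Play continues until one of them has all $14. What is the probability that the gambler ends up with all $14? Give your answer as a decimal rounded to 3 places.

0.118

Let r = q/p = (4/7)/(3/7) = 4/3. The recurrence P(i) = p·P(i+1) + q·P(i−1) with P(0)=0, P(14)=1 gives P(i) = (1 − r^i)/(1 − r^14).
P(7) = (1 − (4/3)^7) / (1 − (4/3)^14) = 2187/18571 ≈ 0.118.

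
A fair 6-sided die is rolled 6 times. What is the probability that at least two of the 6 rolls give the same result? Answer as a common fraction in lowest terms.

319/324

P(all 6 different) = 6/6 · 5/6 · ··· · 1/6 = 5/324.
P(at least two equal) = 1 − 5/324 = 319/324.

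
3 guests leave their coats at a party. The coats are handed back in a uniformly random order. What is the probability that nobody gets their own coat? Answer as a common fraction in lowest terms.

This is the derangement probability: permutations of 3 with no fixed point.
D(3) = 3! · (1 − 1/1! + 1/2! − ··· + (−1)^3/3!) = 2.
P = 2/6 = 1/3.

1/3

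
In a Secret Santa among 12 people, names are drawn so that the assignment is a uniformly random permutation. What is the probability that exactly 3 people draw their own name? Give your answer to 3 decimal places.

0.061

Choose which 3 of the 12 are fixed: C(12,3) = 220 ways.
The remaining 9 must have no fixed point: D(9) = 133496.
P = 220·133496/479001600 = 16687/272160 ≈ 0.061.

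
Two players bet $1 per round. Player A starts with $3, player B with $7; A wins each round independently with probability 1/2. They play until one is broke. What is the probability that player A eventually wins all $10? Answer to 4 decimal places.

With a fair step, P(i) = ½P(i−1) + ½P(i+1) with P(0)=0, P(10)=1 has the linear solution P(i) = i/10.
P(3) = 3/10 ≈ 0.3000.

0.3000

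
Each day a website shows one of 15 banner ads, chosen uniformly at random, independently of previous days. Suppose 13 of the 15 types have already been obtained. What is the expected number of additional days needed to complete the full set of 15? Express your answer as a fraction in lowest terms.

45/2

Starting from 13 distinct types, each trial gives a new one with probability (15−i)/15 when i types are held, so the wait for the next new type is 15/(15−i).
E = 15/2 + 15/1 = 45/2.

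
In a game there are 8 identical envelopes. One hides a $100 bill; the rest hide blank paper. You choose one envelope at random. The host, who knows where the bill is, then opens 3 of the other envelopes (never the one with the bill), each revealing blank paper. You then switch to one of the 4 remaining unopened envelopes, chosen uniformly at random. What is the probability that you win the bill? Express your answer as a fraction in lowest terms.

7/32

Your original envelope holds the bill with probability 1/8, so the other 7 collectively hold it with probability 7/8.
The host can always find 3 empty envelopes to open, so the reveals don't change that 7/8; it is now spread over the 4 remaining unopened envelopes.
P(win by switching) = (7/8) · (1/4) = 7/32.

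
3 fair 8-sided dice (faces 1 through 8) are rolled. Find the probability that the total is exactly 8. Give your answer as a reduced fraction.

21/512

There are 8^3 = 512 equally likely outcomes.
The number of ordered 3-tuples from {1,…,8} summing to 8 is 21.
P(sum = 8) = 21/512.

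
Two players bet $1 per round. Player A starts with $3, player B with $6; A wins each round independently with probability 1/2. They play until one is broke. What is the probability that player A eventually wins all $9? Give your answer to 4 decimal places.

0.3333

With a fair step, P(i) = ½P(i−1) + ½P(i+1) with P(0)=0, P(9)=1 has the linear solution P(i) = i/9.
P(3) = 3/9 = 1/3 ≈ 0.3333.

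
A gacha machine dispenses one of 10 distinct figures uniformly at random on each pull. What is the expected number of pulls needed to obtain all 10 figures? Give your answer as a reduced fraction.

After i distinct types are collected, each trial gives a new one with probability (10−i)/10, so the expected wait for the next new type is 10/(10−i).
E = 10/10 + 10/9 + 10/8 + 10/7 + 10/6 + 10/5 + 10/4 + 10/3 + 10/2 + 10/1 = 7381/252.

7381/252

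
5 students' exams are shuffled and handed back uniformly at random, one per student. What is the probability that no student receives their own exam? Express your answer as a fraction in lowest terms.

11/30

This is the derangement probability: permutations of 5 with no fixed point.
D(5) = 5! · (1 − 1/1! + 1/2! − ··· + (−1)^5/5!) = 44.
P = 44/120 = 11/30.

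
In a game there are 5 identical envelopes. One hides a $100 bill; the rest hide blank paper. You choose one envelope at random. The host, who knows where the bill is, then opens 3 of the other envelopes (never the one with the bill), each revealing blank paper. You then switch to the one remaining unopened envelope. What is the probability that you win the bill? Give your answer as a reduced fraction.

4/5

Your original envelope holds the bill with probability 1/5, so the other 4 collectively hold it with probability 4/5.
The host can always find 3 empty envelopes to open, so the reveals don't change that 4/5; it is now spread over the 1 remaining unopened envelope.
P(win by switching) = (4/5) · (1/1) = 4/5.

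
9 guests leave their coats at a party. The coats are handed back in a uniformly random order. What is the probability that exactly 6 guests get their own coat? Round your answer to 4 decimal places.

Choose which 6 of the 9 are fixed: C(9,6) = 84 ways.
The remaining 3 must have no fixed point: D(3) = 2.
P = 84·2/362880 = 1/2160 ≈ 0.0005.

0.0005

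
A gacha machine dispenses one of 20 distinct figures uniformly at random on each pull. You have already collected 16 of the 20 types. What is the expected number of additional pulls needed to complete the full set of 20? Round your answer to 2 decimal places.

41.67

Starting from 16 distinct types, each trial gives a new one with probability (20−i)/20 when i types are held, so the wait for the next new type is 20/(20−i).
E = 20/4 + 20/3 + 20/2 + 20/1 = 125/3 ≈ 41.67.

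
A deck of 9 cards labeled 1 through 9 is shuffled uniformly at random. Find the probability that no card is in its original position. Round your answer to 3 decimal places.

0.368

This is the derangement probability: permutations of 9 with no fixed point.
D(9) = 9! · (1 − 1/1! + 1/2! − ··· + (−1)^9/9!) = 133496.
P = 133496/362880 = 16687/45360 ≈ 0.368.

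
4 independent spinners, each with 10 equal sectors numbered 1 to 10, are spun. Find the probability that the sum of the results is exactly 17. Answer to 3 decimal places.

There are 10^4 = 10000 equally likely outcomes.
The number of ordered 4-tuples from {1,…,10} summing to 17 is 480.
P(sum = 17) = 480/10000 = 6/125 ≈ 0.048.

0.048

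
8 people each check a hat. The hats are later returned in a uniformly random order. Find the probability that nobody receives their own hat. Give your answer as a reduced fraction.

This is the derangement probability: permutations of 8 with no fixed point.
D(8) = 8! · (1 − 1/1! + 1/2! − ··· + (−1)^8/8!) = 14833.
P = 14833/40320 = 2119/5760.

2119/5760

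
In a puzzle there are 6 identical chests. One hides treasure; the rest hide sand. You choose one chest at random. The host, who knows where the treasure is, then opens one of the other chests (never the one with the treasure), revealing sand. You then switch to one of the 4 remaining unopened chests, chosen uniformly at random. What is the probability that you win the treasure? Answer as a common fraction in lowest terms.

5/24

Your original chest holds the treasure with probability 1/6, so the other 5 collectively hold it with probability 5/6.
The host can always find an empty chest to open, so this doesn't change that 5/6; it is now spread over the 4 remaining unopened chests.
P(win by switching) = (5/6) · (1/4) = 5/24.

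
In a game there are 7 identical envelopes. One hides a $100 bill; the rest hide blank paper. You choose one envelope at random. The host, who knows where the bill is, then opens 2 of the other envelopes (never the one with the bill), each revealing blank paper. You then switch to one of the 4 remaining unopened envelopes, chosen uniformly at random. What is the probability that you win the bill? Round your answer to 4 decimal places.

0.2143

Your original envelope holds the bill with probability 1/7, so the other 6 collectively hold it with probability 6/7.
The host can always find 2 empty envelopes to open, so the reveals don't change that 6/7; it is now spread over the 4 remaining unopened envelopes.
P(win by switching) = (6/7) · (1/4) = 3/14 ≈ 0.2143.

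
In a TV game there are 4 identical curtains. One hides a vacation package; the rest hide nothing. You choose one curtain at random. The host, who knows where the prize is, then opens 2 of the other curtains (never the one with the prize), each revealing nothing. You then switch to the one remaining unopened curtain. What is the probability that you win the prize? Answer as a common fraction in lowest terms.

Your original curtain holds the prize with probability 1/4, so the other 3 collectively hold it with probability 3/4.
The host can always find 2 empty curtains to open, so the reveals don't change that 3/4; it is now spread over the 1 remaining unopened curtain.
P(win by switching) = (3/4) · (1/1) = 3/4.

3/4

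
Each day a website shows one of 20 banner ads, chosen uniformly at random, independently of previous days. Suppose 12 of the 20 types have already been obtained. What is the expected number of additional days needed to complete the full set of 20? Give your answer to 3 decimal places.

Starting from 12 distinct types, each trial gives a new one with probability (20−i)/20 when i types are held, so the wait for the next new type is 20/(20−i).
E = 20/8 + 20/7 + 20/6 + 20/5 + 20/4 + 20/3 + 20/2 + 20/1 = 761/14 ≈ 54.357.

54.357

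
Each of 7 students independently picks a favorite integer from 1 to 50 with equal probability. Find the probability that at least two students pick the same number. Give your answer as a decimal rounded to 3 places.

0.356

It's easier to compute the probability that all 7 are distinct.
P(all distinct) = 50/50 · 49/50 · ··· · 44/50 ≈ 0.644.
So the probability of at least one match is 1 − 0.644 = 0.356.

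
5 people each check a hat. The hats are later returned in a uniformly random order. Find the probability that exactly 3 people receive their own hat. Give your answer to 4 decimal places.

0.0833

Choose which 3 of the 5 are fixed: C(5,3) = 10 ways.
The remaining 2 must have no fixed point: D(2) = 1.
P = 10·1/120 = 1/12 ≈ 0.0833.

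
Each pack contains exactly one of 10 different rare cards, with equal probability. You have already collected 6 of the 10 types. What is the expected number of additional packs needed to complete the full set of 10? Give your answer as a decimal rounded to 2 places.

Starting from 6 distinct types, each trial gives a new one with probability (10−i)/10 when i types are held, so the wait for the next new type is 10/(10−i).
E = 10/4 + 10/3 + 10/2 + 10/1 = 125/6 ≈ 20.83.

20.83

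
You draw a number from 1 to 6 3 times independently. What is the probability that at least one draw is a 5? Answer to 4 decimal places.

P(no draw is a 5) = (5/6)^3 ≈ 0.5787.
P(at least one) = 1 − 0.5787 = 0.4213.

0.4213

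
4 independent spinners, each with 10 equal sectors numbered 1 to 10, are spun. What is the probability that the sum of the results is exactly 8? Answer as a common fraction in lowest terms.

There are 10^4 = 10000 equally likely outcomes.
The number of ordered 4-tuples from {1,…,10} summing to 8 is 35.
P(sum = 8) = 35/10000 = 7/2000.

7/2000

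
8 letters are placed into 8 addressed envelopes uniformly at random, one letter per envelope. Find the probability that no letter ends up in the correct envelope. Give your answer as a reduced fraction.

This is the derangement probability: permutations of 8 with no fixed point.
D(8) = 8! · (1 − 1/1! + 1/2! − ··· + (−1)^8/8!) = 14833.
P = 14833/40320 = 2119/5760.

2119/5760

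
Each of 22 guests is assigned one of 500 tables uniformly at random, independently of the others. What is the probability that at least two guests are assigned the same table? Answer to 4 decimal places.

0.3742

It's easier to compute the probability that all 22 are distinct.
P(all distinct) = 500/500 · 499/500 · ··· · 479/500 ≈ 0.6258.
So the probability of at least one match is 1 − 0.6258 = 0.3742.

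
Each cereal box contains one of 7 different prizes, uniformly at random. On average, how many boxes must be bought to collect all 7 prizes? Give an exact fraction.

After i distinct types are collected, each trial gives a new one with probability (7−i)/7, so the expected wait for the next new type is 7/(7−i).
E = 7/7 + 7/6 + 7/5 + 7/4 + 7/3 + 7/2 + 7/1 = 363/20.

363/20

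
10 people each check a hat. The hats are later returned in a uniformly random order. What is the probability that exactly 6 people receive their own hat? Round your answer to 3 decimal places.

Choose which 6 of the 10 are fixed: C(10,6) = 210 ways.
The remaining 4 must have no fixed point: D(4) = 9.
P = 210·9/3628800 = 1/1920 ≈ 0.001.

0.001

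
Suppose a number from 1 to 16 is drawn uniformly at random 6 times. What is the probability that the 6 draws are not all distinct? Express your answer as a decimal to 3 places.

P(all 6 different) = 16/16 · 15/16 · ··· · 11/16 ≈ 0.344.
P(at least two equal) = 1 − 0.344 = 0.656.

0.656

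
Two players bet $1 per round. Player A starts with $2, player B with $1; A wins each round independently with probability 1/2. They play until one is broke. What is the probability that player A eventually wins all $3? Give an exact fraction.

With a fair step, P(i) = ½P(i−1) + ½P(i+1) with P(0)=0, P(3)=1 has the linear solution P(i) = i/3.
P(2) = 2/3.

2/3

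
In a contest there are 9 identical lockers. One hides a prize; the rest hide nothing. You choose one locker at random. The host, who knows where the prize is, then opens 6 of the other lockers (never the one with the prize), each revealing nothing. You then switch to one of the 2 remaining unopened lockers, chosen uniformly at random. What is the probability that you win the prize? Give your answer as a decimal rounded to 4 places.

Your original locker holds the prize with probability 1/9, so the other 8 collectively hold it with probability 8/9.
The host can always find 6 empty lockers to open, so the reveals don't change that 8/9; it is now spread over the 2 remaining unopened lockers.
P(win by switching) = (8/9) · (1/2) = 4/9 ≈ 0.4444.

0.4444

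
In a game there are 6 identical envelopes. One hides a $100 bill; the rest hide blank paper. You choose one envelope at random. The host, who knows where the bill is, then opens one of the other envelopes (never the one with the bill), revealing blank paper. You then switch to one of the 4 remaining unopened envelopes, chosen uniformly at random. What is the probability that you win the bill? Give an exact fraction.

Your original envelope holds the bill with probability 1/6, so the other 5 collectively hold it with probability 5/6.
The host can always find an empty envelope to open, so this doesn't change that 5/6; it is now spread over the 4 remaining unopened envelopes.
P(win by switching) = (5/6) · (1/4) = 5/24.

5/24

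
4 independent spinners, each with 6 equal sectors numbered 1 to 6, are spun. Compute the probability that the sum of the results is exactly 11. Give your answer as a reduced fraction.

There are 6^4 = 1296 equally likely outcomes.
The number of ordered 4-tuples from {1,…,6} summing to 11 is 104.
P(sum = 11) = 104/1296 = 13/162.

13/162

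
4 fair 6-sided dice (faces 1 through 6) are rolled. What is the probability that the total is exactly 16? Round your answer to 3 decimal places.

There are 6^4 = 1296 equally likely outcomes.
The number of ordered 4-tuples from {1,…,6} summing to 16 is 125.
P(sum = 16) = 125/1296 ≈ 0.096.

0.096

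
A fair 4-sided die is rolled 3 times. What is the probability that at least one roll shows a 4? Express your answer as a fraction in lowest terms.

P(no roll shows a 4) = (3/4)^3 = 27/64.
P(at least one) = 1 − 27/64 = 37/64.

37/64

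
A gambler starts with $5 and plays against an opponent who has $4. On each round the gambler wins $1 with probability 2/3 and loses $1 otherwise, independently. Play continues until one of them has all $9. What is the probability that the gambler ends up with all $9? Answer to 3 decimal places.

0.971

Let r = q/p = (1/3)/(2/3) = 1/2. The recurrence P(i) = p·P(i+1) + q·P(i−1) with P(0)=0, P(9)=1 gives P(i) = (1 − r^i)/(1 − r^9).
P(5) = (1 − (1/2)^5) / (1 − (1/2)^9) = 496/511 ≈ 0.971.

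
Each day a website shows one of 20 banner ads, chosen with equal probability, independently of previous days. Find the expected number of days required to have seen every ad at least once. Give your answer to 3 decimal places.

71.955

After i distinct types are collected, each trial gives a new one with probability (20−i)/20, so the expected wait for the next new type is 20/(20−i).
E = 20/20 + 20/19 + 20/18 + 20/17 + 20/16 + 20/15 + 20/14 + 20/13 + 20/12 + 20/11 + 20/10 + 20/9 + 20/8 + 20/7 + 20/6 + 20/5 + 20/4 + 20/3 + 20/2 + 20/1 = 279175675/3879876 ≈ 71.955.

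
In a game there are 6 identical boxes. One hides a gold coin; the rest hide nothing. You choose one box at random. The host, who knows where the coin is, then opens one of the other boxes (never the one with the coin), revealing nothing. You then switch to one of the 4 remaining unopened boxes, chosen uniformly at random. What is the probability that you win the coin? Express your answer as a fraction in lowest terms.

5/24

Your original box holds the coin with probability 1/6, so the other 5 collectively hold it with probability 5/6.
The host can always find an empty box to open, so this doesn't change that 5/6; it is now spread over the 4 remaining unopened boxes.
P(win by switching) = (5/6) · (1/4) = 5/24.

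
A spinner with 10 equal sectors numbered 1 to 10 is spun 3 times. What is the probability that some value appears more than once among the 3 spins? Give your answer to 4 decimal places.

0.2800

P(all 3 different) = 10/10 · 9/10 · ··· · 8/10 ≈ 0.7200.
P(at least two equal) = 1 − 0.7200 = 0.2800.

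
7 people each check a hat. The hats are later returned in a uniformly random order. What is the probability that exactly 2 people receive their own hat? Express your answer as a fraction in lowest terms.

11/60

Choose which 2 of the 7 are fixed: C(7,2) = 21 ways.
The remaining 5 must have no fixed point: D(5) = 44.
P = 21·44/5040 = 11/60.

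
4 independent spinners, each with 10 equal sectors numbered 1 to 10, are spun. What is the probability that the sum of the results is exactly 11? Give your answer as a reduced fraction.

There are 10^4 = 10000 equally likely outcomes.
The number of ordered 4-tuples from {1,…,10} summing to 11 is 120.
P(sum = 11) = 120/10000 = 3/250.

3/250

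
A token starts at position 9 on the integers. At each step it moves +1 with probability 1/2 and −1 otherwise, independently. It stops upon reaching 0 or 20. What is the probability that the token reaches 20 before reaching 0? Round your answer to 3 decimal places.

0.450

With a fair step, P(i) = ½P(i−1) + ½P(i+1) with P(0)=0, P(20)=1 has the linear solution P(i) = i/20.
P(9) = 9/20 ≈ 0.450.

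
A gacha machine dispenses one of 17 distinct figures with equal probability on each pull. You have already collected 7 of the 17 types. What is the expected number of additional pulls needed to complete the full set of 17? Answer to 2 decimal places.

Starting from 7 distinct types, each trial gives a new one with probability (17−i)/17 when i types are held, so the wait for the next new type is 17/(17−i).
E = 17/10 + 17/9 + 17/8 + 17/7 + 17/6 + 17/5 + 17/4 + 17/3 + 17/2 + 17/1 = 125477/2520 ≈ 49.79.

49.79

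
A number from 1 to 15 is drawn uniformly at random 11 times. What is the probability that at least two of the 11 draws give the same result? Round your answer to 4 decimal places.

P(all 11 different) = 15/15 · 14/15 · ··· · 5/15 ≈ 0.0063.
P(at least two equal) = 1 − 0.0063 = 0.9937.

0.9937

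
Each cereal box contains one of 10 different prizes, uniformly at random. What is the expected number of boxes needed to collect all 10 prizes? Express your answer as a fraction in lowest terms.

After i distinct types are collected, each trial gives a new one with probability (10−i)/10, so the expected wait for the next new type is 10/(10−i).
E = 10/10 + 10/9 + 10/8 + 10/7 + 10/6 + 10/5 + 10/4 + 10/3 + 10/2 + 10/1 = 7381/252.

7381/252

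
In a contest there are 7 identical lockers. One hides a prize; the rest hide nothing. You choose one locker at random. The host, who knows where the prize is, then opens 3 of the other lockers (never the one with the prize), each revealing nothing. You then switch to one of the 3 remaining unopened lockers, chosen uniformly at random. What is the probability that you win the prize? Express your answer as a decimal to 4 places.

Your original locker holds the prize with probability 1/7, so the other 6 collectively hold it with probability 6/7.
The host can always find 3 empty lockers to open, so the reveals don't change that 6/7; it is now spread over the 3 remaining unopened lockers.
P(win by switching) = (6/7) · (1/3) = 2/7 ≈ 0.2857.

0.2857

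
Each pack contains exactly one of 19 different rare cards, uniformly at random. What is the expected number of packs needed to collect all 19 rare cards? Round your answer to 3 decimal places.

After i distinct types are collected, each trial gives a new one with probability (19−i)/19, so the expected wait for the next new type is 19/(19−i).
E = 19/19 + 19/18 + 19/17 + 19/16 + 19/15 + 19/14 + 19/13 + 19/12 + 19/11 + 19/10 + 19/9 + 19/8 + 19/7 + 19/6 + 19/5 + 19/4 + 19/3 + 19/2 + 19/1 = 275295799/4084080 ≈ 67.407.

67.407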